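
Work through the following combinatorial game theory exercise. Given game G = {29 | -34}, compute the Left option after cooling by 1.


Original game: {29 | -34} (a switch {a | b} with a > b).
Cooling by t (for t below the temperature (a - b)/2 = 63/2) taxes each move by t: {a | b} cooled by t is {a - t | b + t}.
Cooling amount: t = 1
Cooled Left option: 29 - 1 = 28
Cooled Right option: -34 + 1 = -33
Cooled game: {28 | -33}
Left option = 28

28


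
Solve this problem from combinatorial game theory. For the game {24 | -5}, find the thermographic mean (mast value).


Game = {24 | -5}, a switch {a | b} with numbers a > b.
Its thermograph has left wall a - t and right wall b + t, which meet at t = (a - b)/2, where both equal (a + b)/2. So the mast (mean value) is at (a + b)/2.
Mean = (24 + (-5))/2 = 19/2 = 19/2

19/2


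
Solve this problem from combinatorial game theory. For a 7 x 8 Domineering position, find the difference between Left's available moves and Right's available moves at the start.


Board is 7 x 8 (rows x cols).
Left (vertical) placements: (rows-1) * cols = 6 * 8 = 48
Right (horizontal) placements: rows * (cols-1) = 7 * 7 = 49
Advantage = Left - Right = 48 - 49 = -1

-1


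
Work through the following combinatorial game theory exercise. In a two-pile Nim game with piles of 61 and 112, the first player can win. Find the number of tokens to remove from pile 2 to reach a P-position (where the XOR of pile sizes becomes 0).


Piles: 61 and 112
Current XOR: 61 XOR 112 = 77 (non-zero, so this is an N-position).
To make the XOR zero, we need to find a move that balances the piles.
For pile 2 (size 112): target = 112 XOR 77 = 61
We reduce pile 2 from 112 to 61.
Tokens removed: 112 - 61 = 51
Verification: 61 XOR 61 = 0

51


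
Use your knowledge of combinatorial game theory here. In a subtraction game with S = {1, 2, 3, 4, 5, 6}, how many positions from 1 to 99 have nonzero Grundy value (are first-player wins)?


Subtraction set S = {1, 2, 3, 4, 5, 6}, so G(n) = n mod 7.
G(n) = 0 when n is a multiple of 7.
Multiples of 7 in [1, 99]: 14
N-positions (nonzero Grundy) = 99 - 14 = 85

85


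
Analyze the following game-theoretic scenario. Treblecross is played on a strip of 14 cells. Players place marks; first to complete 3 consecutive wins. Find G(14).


Treblecross: place X on empty cells; 3-in-a-row wins.
Playing within two cells of an existing X lets the opponent win at once, so sensible play treats the cells i-2..i+2 around each X as dead. The player left with no safe cell loses, so this is a normal-play take-away game on strips of safe cells.
Placing X at cell i (0-indexed) of a strip of k safe cells leaves independent strips of sizes max(0, i-2) and max(0, k-i-3). Hence G(k) = mex{ G(max(0,i-2)) XOR G(max(0,k-i-3)) : 0 <= i < k }, with G(0) = 0.
G(1): splits (0,0):0^0=0 -> mex({0}) = 1
G(2): splits (0,0):0^0=0 -> mex({0}) = 1
G(3): splits (0,0):0^0=0 -> mex({0}) = 1
G(4): splits (0,1):0^1=1 (0,0):0^0=0 -> mex({0, 1}) = 2
G(5): splits (0,2):0^1=1 (0,1):0^1=1 (0,0):0^0=0 -> mex({0, 1}) = 2
G(6) = mex({1}) = 0
G(7) = mex({0, 1, 2}) = 3
G(8) = mex({0, 1, 2}) = 3
G(9) = mex({0, 2}) = 1
G(10) = mex({0, 2, 3}) = 1
G(11) = mex({0, 3}) = 1
G(12) = mex({1, 3}) = 0
G(13) = mex({0, 1, 2, 3}) = 4
G(14) = mex({0, 1, 2}) = 3
Therefore G(14) = 3.

3


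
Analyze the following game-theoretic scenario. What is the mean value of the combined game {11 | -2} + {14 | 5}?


G1 = {11 | -2}, G2 = {14 | 5}
Each is a switch {a | b} with numbers a > b; its mean value is (a + b)/2, and mean value is additive over game sums: m(G1 + G2) = m(G1) + m(G2).
Mean of G1 = (11 + (-2))/2 = 9/2 = 9/2
Mean of G2 = (14 + (5))/2 = 19/2 = 19/2
Mean of G1 + G2 = 9/2 + 19/2 = 14

14


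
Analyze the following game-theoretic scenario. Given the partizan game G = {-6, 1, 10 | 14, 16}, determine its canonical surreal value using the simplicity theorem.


Left options: {-6, 1, 10}, max = 10
Right options: {14, 16}, min = 14
All options are numbers and max(Left) < min(Right), so by the simplicity theorem the value is the simplest (earliest-born) number strictly between 10 and 14.
Integers 11 through 13 all lie strictly between 10 and 14.
Among integers, the simplest (lowest birthday = smallest |n|; 0 is born on day 0, +-n on day n) is 11.
No non-integer in the interval can be simpler: if x is a non-integer in the interval, then floor(x) or ceil(x) also lies in the interval (the interval contains an integer), and both are proper prefixes of x's sign expansion, i.e. born earlier. So the game value is 11.
Game value = 11

11


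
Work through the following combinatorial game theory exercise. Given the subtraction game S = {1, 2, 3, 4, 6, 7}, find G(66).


The subtraction set is S = {1, 2, 3, 4, 6, 7}.
G(k) = mex{ G(k - s) : s in S, s <= k }. We compute iteratively: G(0) = 0.
G(1) = mex({0}) = 1
G(2) = mex({0, 1}) = 2
G(3) = mex({0, 1, 2}) = 3
G(4) = mex({0, 1, 2, 3}) = 4
G(5) = mex({1, 2, 3, 4}) = 0
G(6) = mex({0, 2, 3, 4}) = 1
G(7) = mex({0, 1, 3, 4}) = 2
G(8) = mex({0, 1, 2, 4}) = 3
G(9) = mex({0, 1, 2, 3}) = 4
G(10) = mex({1, 2, 3, 4}) = 0
G(11) = mex({0, 2, 3, 4}) = 1
Observe that G(5)..G(11) = 0, 1, 2, 3, 4, 0, 1 repeats G(0)..G(6) = 0, 1, 2, 3, 4, 0, 1.
For k >= max(S) = 7, G(k) is determined by the previous 7 values G(k-7)..G(k-1); a window of 7 consecutive values has recurred shifted by 5, so by induction G(k + 5) = G(k) for all k >= 0: the sequence is periodic from the start with period 5.
One period: G(0..4) = 0, 1, 2, 3, 4.
66 mod 5 = 1, so G(66) = G(1) = 1.

1


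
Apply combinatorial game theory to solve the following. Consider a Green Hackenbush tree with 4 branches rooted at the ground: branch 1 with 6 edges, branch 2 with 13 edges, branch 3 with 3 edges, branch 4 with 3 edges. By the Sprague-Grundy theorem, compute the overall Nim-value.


The tree has 4 branches from the ground vertex.
In Green Hackenbush, the Nim-value of a simple path of length k is k.
Branch 1: length 6, Nim-value = 6
Branch 2: length 13, Nim-value = 13
Branch 3: length 3, Nim-value = 3
Branch 4: length 3, Nim-value = 3
Total Nim-value = XOR of all branch values:
0 XOR 6 = 6
6 XOR 13 = 11
11 XOR 3 = 8
8 XOR 3 = 11
Nim-value of the tree = 11

11


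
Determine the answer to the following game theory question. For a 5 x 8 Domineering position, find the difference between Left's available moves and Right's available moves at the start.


Board is 5 x 8 (rows x cols).
Left (vertical) placements: (rows-1) * cols = 4 * 8 = 32
Right (horizontal) placements: rows * (cols-1) = 5 * 7 = 35
Advantage = Left - Right = 32 - 35 = -3

-3


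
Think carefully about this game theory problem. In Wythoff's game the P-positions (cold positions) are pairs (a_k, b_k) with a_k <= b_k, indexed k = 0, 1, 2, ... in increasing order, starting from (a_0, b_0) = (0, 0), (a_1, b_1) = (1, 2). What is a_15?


By Wythoff's theorem, a_k = floor(k * phi) and b_k = floor(k * phi^2) = a_k + k, where phi = (1 + sqrt(5))/2 is the golden ratio.
phi = (1 + sqrt(5))/2 = 1.618034
k = 15
k * phi = 15 * 1.618034 = 24.270510
a_15 = floor(k * phi) = 24

24


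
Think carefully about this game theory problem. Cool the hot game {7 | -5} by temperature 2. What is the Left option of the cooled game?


Original game: {7 | -5} (a switch {a | b} with a > b).
Cooling by t (for t below the temperature (a - b)/2 = 6) taxes each move by t: {a | b} cooled by t is {a - t | b + t}.
Cooling amount: t = 2
Cooled Left option: 7 - 2 = 5
Cooled Right option: -5 + 2 = -3
Cooled game: {5 | -3}
Left option = 5

5


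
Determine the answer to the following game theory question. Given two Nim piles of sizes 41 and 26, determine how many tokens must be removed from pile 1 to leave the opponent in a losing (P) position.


Piles: 41 and 26
Current XOR: 41 XOR 26 = 51 (non-zero, so this is an N-position).
To make the XOR zero, we need to find a move that balances the piles.
For pile 1 (size 41): target = 41 XOR 51 = 26
We reduce pile 1 from 41 to 26.
Tokens removed: 41 - 26 = 15
Verification: 26 XOR 26 = 0

15


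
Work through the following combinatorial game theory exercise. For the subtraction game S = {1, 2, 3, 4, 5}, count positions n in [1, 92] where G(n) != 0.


Subtraction set S = {1, 2, 3, 4, 5}, so G(n) = n mod 6.
G(n) = 0 when n is a multiple of 6.
Multiples of 6 in [1, 92]: 15
N-positions (nonzero Grundy) = 92 - 15 = 77

77


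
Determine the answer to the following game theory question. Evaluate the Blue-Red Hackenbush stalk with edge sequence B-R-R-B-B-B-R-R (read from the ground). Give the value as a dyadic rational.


Edges (from ground): B-R-R-B-B-B-R-R
By Berlekamp's sign-expansion rule, a Blue-Red Hackenbush stalk has the value of the surreal number whose sign sequence is the edge sequence with B -> + and R -> -.
Sign sequence: +--+++--
Trace the sign expansion in the surreal number tree, starting from 0:
Edge 1: B (sign +) -> bounds (0, +inf), value = 1
Edge 2: R (sign -) -> bounds (0, 1), value = 1/2
Edge 3: R (sign -) -> bounds (0, 1/2), value = 1/4
Edge 4: B (sign +) -> bounds (1/4, 1/2), value = 3/8
Edge 5: B (sign +) -> bounds (3/8, 1/2), value = 7/16
Edge 6: B (sign +) -> bounds (7/16, 1/2), value = 15/32
Edge 7: R (sign -) -> bounds (7/16, 15/32), value = 29/64
Edge 8: R (sign -) -> bounds (7/16, 29/64), value = 57/128
Game value = 57/128

57/128


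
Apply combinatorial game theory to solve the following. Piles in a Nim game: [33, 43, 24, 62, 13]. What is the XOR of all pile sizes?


We need the XOR (exclusive or) of all pile sizes.
After XOR-ing pile 1 (size 33): 0 XOR 33 = 33
After XOR-ing pile 2 (size 43): 33 XOR 43 = 10
After XOR-ing pile 3 (size 24): 10 XOR 24 = 18
After XOR-ing pile 4 (size 62): 18 XOR 62 = 44
After XOR-ing pile 5 (size 13): 44 XOR 13 = 33
The Nim-value of this position is 33.

33


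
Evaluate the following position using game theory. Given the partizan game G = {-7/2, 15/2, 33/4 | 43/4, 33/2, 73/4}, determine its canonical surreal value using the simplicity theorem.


Left options: {-7/2, 15/2, 33/4}, max = 33/4
Right options: {43/4, 33/2, 73/4}, min = 43/4
All options are numbers and max(Left) < min(Right), so by the simplicity theorem the value is the simplest (earliest-born) number strictly between 33/4 and 43/4.
Integers 9 through 10 all lie strictly between 33/4 and 43/4.
Among integers, the simplest (lowest birthday = smallest |n|; 0 is born on day 0, +-n on day n) is 9.
No non-integer in the interval can be simpler: if x is a non-integer in the interval, then floor(x) or ceil(x) also lies in the interval (the interval contains an integer), and both are proper prefixes of x's sign expansion, i.e. born earlier. So the game value is 9.
Game value = 9

9


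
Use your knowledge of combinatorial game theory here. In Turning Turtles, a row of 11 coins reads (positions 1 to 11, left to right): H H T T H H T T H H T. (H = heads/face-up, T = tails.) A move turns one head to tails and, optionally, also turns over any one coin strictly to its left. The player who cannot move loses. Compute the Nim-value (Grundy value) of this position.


Coins: H H T T H H T T H H T
Key fact: a single head at position k behaves exactly like a Nim heap of size k (turning it to T and optionally flipping a coin at j < k corresponds to moving the heap from k to j, or to 0), and heads combine as a disjunctive sum (two heads at the same place would cancel, matching j XOR j = 0). So the Nim-value is the XOR of the 1-indexed positions of the heads.
Face-up positions (1-indexed): [1, 2, 5, 6, 9, 10]
XOR 0 with 1: 0 XOR 1 = 1
XOR 1 with 2: 1 XOR 2 = 3
XOR 3 with 5: 3 XOR 5 = 6
XOR 6 with 6: 6 XOR 6 = 0
XOR 0 with 9: 0 XOR 9 = 9
XOR 9 with 10: 9 XOR 10 = 3
Nim-value = 3

3


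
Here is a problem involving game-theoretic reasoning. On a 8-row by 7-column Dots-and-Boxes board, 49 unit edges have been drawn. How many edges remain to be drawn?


Grid: 8 x 7 boxes, i.e. 9 rows and 8 columns of dots.
Horizontal edges: (rows + 1) * cols = 9 * 7 = 63
Vertical edges: rows * (cols + 1) = 8 * 8 = 64
Total edges: 63 + 64 = 127
Edges drawn: 49
Remaining: 127 - 49 = 78

78


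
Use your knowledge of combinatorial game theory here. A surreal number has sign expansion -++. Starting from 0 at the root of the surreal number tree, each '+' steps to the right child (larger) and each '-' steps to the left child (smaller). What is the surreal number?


Sign expansion: -++
Rule: track bounds (lo, hi), initially (-inf, +inf). On '+', the current value becomes lo and we move to the simplest number in (value, hi): value + 1 if hi = +inf, otherwise the midpoint (value + hi)/2. On '-', the current value becomes hi and we move to value - 1 if lo = -inf, otherwise the midpoint (lo + value)/2.
Start at 0.
Step 1: sign = -, move left. Bounds: (-inf, 0). Value = -1
Step 2: sign = +, move right. Bounds: (-1, 0). Value = -1/2
Step 3: sign = +, move right. Bounds: (-1/2, 0). Value = -1/4
The surreal number with sign expansion -++ is -1/4.

-1/4


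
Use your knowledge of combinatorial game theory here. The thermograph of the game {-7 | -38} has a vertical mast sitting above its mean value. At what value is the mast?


Game = {-7 | -38}, a switch {a | b} with numbers a > b.
Its thermograph has left wall a - t and right wall b + t, which meet at t = (a - b)/2, where both equal (a + b)/2. So the mast (mean value) is at (a + b)/2.
Mean = (-7 + (-38))/2 = -45/2 = -45/2

-45/2


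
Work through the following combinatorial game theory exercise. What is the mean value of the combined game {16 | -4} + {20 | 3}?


G1 = {16 | -4}, G2 = {20 | 3}
Each is a switch {a | b} with numbers a > b; its mean value is (a + b)/2, and mean value is additive over game sums: m(G1 + G2) = m(G1) + m(G2).
Mean of G1 = (16 + (-4))/2 = 12/2 = 6
Mean of G2 = (20 + (3))/2 = 23/2 = 23/2
Mean of G1 + G2 = 6 + 23/2 = 35/2

35/2


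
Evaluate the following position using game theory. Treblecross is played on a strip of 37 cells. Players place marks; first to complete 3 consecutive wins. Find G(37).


Treblecross: place X on empty cells; 3-in-a-row wins.
Playing within two cells of an existing X lets the opponent win at once, so sensible play treats the cells i-2..i+2 around each X as dead. The player left with no safe cell loses, so this is a normal-play take-away game on strips of safe cells.
Placing X at cell i (0-indexed) of a strip of k safe cells leaves independent strips of sizes max(0, i-2) and max(0, k-i-3). Hence G(k) = mex{ G(max(0,i-2)) XOR G(max(0,k-i-3)) : 0 <= i < k }, with G(0) = 0.
G(1): splits (0,0):0^0=0 -> mex({0}) = 1
G(2): splits (0,0):0^0=0 -> mex({0}) = 1
G(3): splits (0,0):0^0=0 -> mex({0}) = 1
G(4): splits (0,1):0^1=1 (0,0):0^0=0 -> mex({0, 1}) = 2
G(5): splits (0,2):0^1=1 (0,1):0^1=1 (0,0):0^0=0 -> mex({0, 1}) = 2
G(6) = mex({1}) = 0
G(7) = mex({0, 1, 2}) = 3
G(8) = mex({0, 1, 2}) = 3
G(9) = mex({0, 2}) = 1
G(10) = mex({0, 2, 3}) = 1
G(11) = mex({0, 3}) = 1
G(12) = mex({1, 3}) = 0
G(13) = mex({0, 1, 2, 3}) = 4
G(14) = mex({0, 1, 2}) = 3
G(15) = mex({0, 1, 2}) = 3
G(16) = mex({0, 1, 2, 4}) = 3
G(17) = mex({0, 1, 3, 4}) = 2
G(18) = mex({0, 1, 3, 4}) = 2
G(19) = mex({0, 1, 3, 5}) = 2
G(20) = mex({0, 1, 2, 3, 5}) = 4
G(21) = mex({0, 1, 2, 3, 5}) = 4
G(22) = mex({1, 2, 6}) = 0
G(23) = mex({0, 1, 2, 3, 4, 6}) = 5
G(24) = mex({0, 1, 2, 3, 4}) = 5
G(25) = mex({0, 1, 3, 4, 7}) = 2
G(26) = mex({0, 1, 3, 4, 5, 7}) = 2
G(27) = mex({0, 1, 3, 5}) = 2
G(28) = mex({0, 1, 2, 5}) = 3
G(29) = mex({0, 1, 2, 4, 5, 6}) = 3
G(30) = mex({1, 2, 4, 6}) = 0
G(31) = mex({0, 1, 2, 3, 4, 6}) = 5
G(32) = mex({1, 2, 3, 4, 7}) = 0
G(33) = mex({0, 3, 7}) = 1
G(34) = mex({0, 2, 3, 5, 7}) = 1
G(35) = mex({0, 2, 3, 5, 6}) = 1
G(36) = mex({0, 1, 2, 5, 6}) = 3
G(37) = mex({0, 1, 2, 4, 5, 6}) = 3
Therefore G(37) = 3.

3


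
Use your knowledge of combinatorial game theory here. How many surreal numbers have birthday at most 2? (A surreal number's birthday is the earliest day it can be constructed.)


Day 0: {|} = 0 is born. Count = 1.
Day n: the number of surreal numbers born by day n is 2^(n+1) - 1.
By day 0: 2^1 - 1 = 1
By day 1: 2^2 - 1 = 3
By day 2: 2^3 - 1 = 7
By day 2: 7 surreal numbers.

7


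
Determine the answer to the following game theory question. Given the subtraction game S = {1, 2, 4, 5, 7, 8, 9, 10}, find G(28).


The subtraction set is S = {1, 2, 4, 5, 7, 8, 9, 10}.
G(k) = mex{ G(k - s) : s in S, s <= k }. We compute iteratively: G(0) = 0.
G(1) = mex({0}) = 1
G(2) = mex({0, 1}) = 2
G(3) = mex({1, 2}) = 0
G(4) = mex({0, 2}) = 1
G(5) = mex({0, 1}) = 2
G(6) = mex({1, 2}) = 0
G(7) = mex({0, 2}) = 1
G(8) = mex({0, 1}) = 2
G(9) = mex({0, 1, 2}) = 3
G(10) = mex({0, 1, 2, 3}) = 4
G(11) = mex({0, 1, 2, 3, 4}) = 5
G(12) = mex({0, 1, 2, 4, 5}) = 3
G(13) = mex({0, 1, 2, 3, 5}) = 4
G(14) = mex({0, 1, 2, 3, 4}) = 5
G(15) = mex({0, 1, 2, 4, 5}) = 3
G(16) = mex({0, 1, 2, 3, 5}) = 4
G(17) = mex({1, 2, 3, 4}) = 0
G(18) = mex({0, 2, 3, 4, 5}) = 1
G(19) = mex({0, 1, 3, 4, 5}) = 2
G(20) = mex({1, 2, 3, 4, 5}) = 0
G(21) = mex({0, 2, 3, 4, 5}) = 1
G(22) = mex({0, 1, 3, 4, 5}) = 2
G(23) = mex({1, 2, 3, 4, 5}) = 0
G(24) = mex({0, 2, 3, 4, 5}) = 1
G(25) = mex({0, 1, 3, 4}) = 2
G(26) = mex({0, 1, 2, 4}) = 3
Observe that G(17)..G(26) = 0, 1, 2, 0, 1, 2, 0, 1, 2, 3 repeats G(0)..G(9) = 0, 1, 2, 0, 1, 2, 0, 1, 2, 3.
For k >= max(S) = 10, G(k) is determined by the previous 10 values G(k-10)..G(k-1); a window of 10 consecutive values has recurred shifted by 17, so by induction G(k + 17) = G(k) for all k >= 0: the sequence is periodic from the start with period 17.
One period: G(0..16) = 0, 1, 2, 0, 1, 2, 0, 1, 2, 3, 4, 5, 3, 4, 5, 3, 4.
28 mod 17 = 11, so G(28) = G(11) = 5.

5


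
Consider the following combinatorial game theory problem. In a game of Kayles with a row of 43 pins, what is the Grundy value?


Kayles: a move removes 1 or 2 adjacent pins from a contiguous row.
Removing pins from a row of k leaves two independent rows (a, b) with a + b = k - 1 (one pin) or a + b = k - 2 (two pins); an end removal gives a = 0.
By Sprague-Grundy, G(k) = mex{ G(a) XOR G(b) } over all these splits. G(0) = 0.
G(1): splits (0,0):0^0=0 -> mex({0}) = 1
G(2): splits (0,1):0^1=1 (0,0):0^0=0 -> mex({0, 1}) = 2
G(3): splits (0,2):0^2=2 (1,1):1^1=0 (0,1):0^1=1 -> mex({0, 1, 2}) = 3
G(4): splits (0,3):0^3=3 (1,2):1^2=3 (0,2):0^2=2 (1,1):1^1=0 -> mex({0, 2, 3}) = 1
G(5): splits (0,4):0^1=1 (1,3):1^3=2 (2,2):2^2=0 (0,3):0^3=3 (1,2):1^2=3 -> mex({0, 1, 2, 3}) = 4
G(6) = mex({0, 1, 2, 4}) = 3
G(7) = mex({0, 1, 3, 4, 5}) = 2
G(8) = mex({0, 2, 3, 5, 6}) = 1
G(9) = mex({0, 1, 2, 3, 6, 7}) = 4
G(10) = mex({0, 1, 3, 4, 5, 7}) = 2
G(11) = mex({0, 1, 2, 3, 4, 5}) = 6
G(12) = mex({0, 1, 2, 3, 5, 6, 7}) = 4
G(13) = mex({0, 2, 3, 4, 6, 7}) = 1
G(14) = mex({0, 1, 4, 5, 6, 7}) = 2
G(15) = mex({0, 1, 2, 3, 4, 5, 6}) = 7
G(16) = mex({0, 2, 3, 5, 6, 7}) = 1
G(17) = mex({0, 1, 2, 3, 5, 6, 7}) = 4
G(18) = mex({0, 1, 2, 4, 5, 6}) = 3
G(19) = mex({0, 1, 3, 4, 5, 7}) = 2
G(20) = mex({0, 2, 3, 4, 5, 6, 7}) = 1
G(21) = mex({0, 1, 2, 3, 5, 6, 7}) = 4
G(22) = mex({0, 1, 2, 3, 4, 5, 7}) = 6
G(23) = mex({0, 1, 2, 3, 4, 5, 6}) = 7
G(24) = mex({0, 1, 2, 3, 5, 6, 7}) = 4
G(25) = mex({0, 2, 3, 4, 6, 7}) = 1
G(26) = mex({0, 1, 3, 4, 5, 6, 7}) = 2
G(27) = mex({0, 1, 2, 3, 4, 5, 6, 7}) = 8
G(28) = mex({0, 1, 2, 3, 4, 6, 7, 8}) = 5
G(29) = mex({0, 1, 2, 3, 5, 6, 7, 8, 9}) = 4
G(30) = mex({0, 1, 2, 3, 4, 5, 6, 9, 10}) = 7
G(31) = mex({0, 1, 3, 4, 5, 7, 10, 11}) = 2
G(32) = mex({0, 2, 3, 4, 5, 6, 7, 9, 11}) = 1
G(33) = mex({0, 1, 2, 3, 4, 5, 6, 7, 9, 12}) = 8
G(34) = mex({0, 1, 2, 3, 4, 5, 7, 8, 11, 12}) = 6
G(35) = mex({0, 1, 2, 3, 4, 5, 6, 8, 9, 10, 11}) = 7
G(36) = mex({0, 1, 2, 3, 5, 6, 7, 9, 10}) = 4
G(37) = mex({0, 2, 3, 4, 6, 7, 9, 10, 11, 12}) = 1
G(38) = mex({0, 1, 3, 4, 5, 6, 7, 9, 10, 11, 12}) = 2
G(39) = mex({0, 1, 2, 4, 5, 6, 7, 9, 10, 12, 14}) = 3
G(40) = mex({0, 2, 3, 4, 6, 7, 11, 12, 14}) = 1
G(41) = mex({0, 1, 2, 3, 5, 6, 7, 9, 10, 11, 12}) = 4
G(42) = mex({0, 1, 2, 3, 4, 5, 6, 9, 10}) = 7
G(43) = mex({0, 1, 3, 4, 5, 7, 9, 10, 12, 15}) = 2
Therefore G(43) = 2.

2


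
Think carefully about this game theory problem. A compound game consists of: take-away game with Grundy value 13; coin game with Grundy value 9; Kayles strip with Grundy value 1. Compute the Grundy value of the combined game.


By the Sprague-Grundy theorem, the Grundy value of a sum of games is the XOR of individual Grundy values.
take-away game: Grundy value = 13. Running XOR: 0 XOR 13 = 13
coin game: Grundy value = 9. Running XOR: 13 XOR 9 = 4
Kayles strip: Grundy value = 1. Running XOR: 4 XOR 1 = 5
The combined Grundy value is 5.

5


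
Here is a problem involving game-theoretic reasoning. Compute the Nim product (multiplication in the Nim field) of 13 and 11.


Nim multiplication is bilinear over XOR: (u XOR v) * w = (u*w) XOR (v*w).
So we split each operand into its bit components and XOR the pairwise Nim products.
13 = 1 + 4 + 8 (as XOR of powers of 2).
11 = 1 + 2 + 8 (as XOR of powers of 2).
Using the standard Nim-product table on single bits:
  2*2 = 3,   2*4 = 8,   2*8 = 12,
  4*4 = 6,   4*8 = 11,  8*8 = 13,
and  1*x = x (identity), k*l = l*k (commutative).
Pairwise Nim products:
  1 * 1 = 1
  1 * 2 = 2
  1 * 8 = 8
  4 * 1 = 4
  4 * 2 = 8
  4 * 8 = 11
  8 * 1 = 8
  8 * 2 = 12
  8 * 8 = 13
XOR them: 1 XOR 2 XOR 8 XOR 4 XOR 8 XOR 11 XOR 8 XOR 12 XOR 13 = 5.
Result: 13 * 11 = 5 (in Nim).

5


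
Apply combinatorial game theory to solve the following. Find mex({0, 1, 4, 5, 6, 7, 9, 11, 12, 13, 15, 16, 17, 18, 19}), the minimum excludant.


Set = {0, 1, 4, 5, 6, 7, 9, 11, 12, 13, 15, 16, 17, 18, 19}
0 is in the set.
1 is in the set.
2 is NOT in the set. This is the mex.
mex = 2

2


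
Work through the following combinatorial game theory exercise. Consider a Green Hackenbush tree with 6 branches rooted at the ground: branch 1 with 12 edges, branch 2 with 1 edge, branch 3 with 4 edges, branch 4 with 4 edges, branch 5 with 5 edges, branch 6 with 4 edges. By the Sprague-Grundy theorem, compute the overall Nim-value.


The tree has 6 branches from the ground vertex.
In Green Hackenbush, the Nim-value of a simple path of length k is k.
Branch 1: length 12, Nim-value = 12
Branch 2: length 1, Nim-value = 1
Branch 3: length 4, Nim-value = 4
Branch 4: length 4, Nim-value = 4
Branch 5: length 5, Nim-value = 5
Branch 6: length 4, Nim-value = 4
Total Nim-value = XOR of all branch values:
0 XOR 12 = 12
12 XOR 1 = 13
13 XOR 4 = 9
9 XOR 4 = 13
13 XOR 5 = 8
8 XOR 4 = 12
Nim-value of the tree = 12

12


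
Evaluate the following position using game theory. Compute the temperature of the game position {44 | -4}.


The game is {44 | -4}, a switch {a | b} with numbers a > b.
Cooling {a | b} by t gives {a - t | b + t}, which stops being hot when a - t = b + t, i.e. at t = (a - b)/2. So the temperature of a switch is (a - b)/2.
Temperature = (Left option - Right option) / 2
= (44 - (-4)) / 2
= 48 / 2
= 24

24


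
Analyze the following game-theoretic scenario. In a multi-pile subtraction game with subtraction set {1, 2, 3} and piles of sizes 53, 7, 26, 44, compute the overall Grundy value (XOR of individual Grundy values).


Subtraction set: {1, 2, 3}
For this subtraction set, G(n) = n mod 4 (period = max + 1 = 4).
Pile 1 (size 53): G(53) = 53 mod 4 = 1
Pile 2 (size 7): G(7) = 7 mod 4 = 3
Pile 3 (size 26): G(26) = 26 mod 4 = 2
Pile 4 (size 44): G(44) = 44 mod 4 = 0
Total Grundy value = XOR of all: 1 XOR 3 XOR 2 XOR 0 = 0

0


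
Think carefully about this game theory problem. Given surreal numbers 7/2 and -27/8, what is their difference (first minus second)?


x = 7/2, y = -27/8
Converting to common denominator: 8
x = 28/8, y = -27/8
x - y = 7/2 - -27/8 = 55/8

55/8


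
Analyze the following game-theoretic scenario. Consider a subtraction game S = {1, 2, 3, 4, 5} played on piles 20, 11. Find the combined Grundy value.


Subtraction set: {1, 2, 3, 4, 5}
For this subtraction set, G(n) = n mod 6 (period = max + 1 = 6).
Pile 1 (size 20): G(20) = 20 mod 6 = 2
Pile 2 (size 11): G(11) = 11 mod 6 = 5
Total Grundy value = XOR of all: 2 XOR 5 = 7

7


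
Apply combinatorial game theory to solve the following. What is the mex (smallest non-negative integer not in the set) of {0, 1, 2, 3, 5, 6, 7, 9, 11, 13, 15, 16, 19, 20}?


Set = {0, 1, 2, 3, 5, 6, 7, 9, 11, 13, 15, 16, 19, 20}
0 is in the set.
1 is in the set.
2 is in the set.
3 is in the set.
4 is NOT in the set. This is the mex.
mex = 4

4


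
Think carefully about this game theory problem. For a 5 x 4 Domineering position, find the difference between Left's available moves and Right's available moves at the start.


Board is 5 x 4 (rows x cols).
Left (vertical) placements: (rows-1) * cols = 4 * 4 = 16
Right (horizontal) placements: rows * (cols-1) = 5 * 3 = 15
Advantage = Left - Right = 16 - 15 = 1

1


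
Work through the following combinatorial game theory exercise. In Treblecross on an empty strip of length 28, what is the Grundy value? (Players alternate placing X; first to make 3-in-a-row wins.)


Treblecross: place X on empty cells; 3-in-a-row wins.
Playing within two cells of an existing X lets the opponent win at once, so sensible play treats the cells i-2..i+2 around each X as dead. The player left with no safe cell loses, so this is a normal-play take-away game on strips of safe cells.
Placing X at cell i (0-indexed) of a strip of k safe cells leaves independent strips of sizes max(0, i-2) and max(0, k-i-3). Hence G(k) = mex{ G(max(0,i-2)) XOR G(max(0,k-i-3)) : 0 <= i < k }, with G(0) = 0.
G(1): splits (0,0):0^0=0 -> mex({0}) = 1
G(2): splits (0,0):0^0=0 -> mex({0}) = 1
G(3): splits (0,0):0^0=0 -> mex({0}) = 1
G(4): splits (0,1):0^1=1 (0,0):0^0=0 -> mex({0, 1}) = 2
G(5): splits (0,2):0^1=1 (0,1):0^1=1 (0,0):0^0=0 -> mex({0, 1}) = 2
G(6) = mex({1}) = 0
G(7) = mex({0, 1, 2}) = 3
G(8) = mex({0, 1, 2}) = 3
G(9) = mex({0, 2}) = 1
G(10) = mex({0, 2, 3}) = 1
G(11) = mex({0, 3}) = 1
G(12) = mex({1, 3}) = 0
G(13) = mex({0, 1, 2, 3}) = 4
G(14) = mex({0, 1, 2}) = 3
G(15) = mex({0, 1, 2}) = 3
G(16) = mex({0, 1, 2, 4}) = 3
G(17) = mex({0, 1, 3, 4}) = 2
G(18) = mex({0, 1, 3, 4}) = 2
G(19) = mex({0, 1, 3, 5}) = 2
G(20) = mex({0, 1, 2, 3, 5}) = 4
G(21) = mex({0, 1, 2, 3, 5}) = 4
G(22) = mex({1, 2, 6}) = 0
G(23) = mex({0, 1, 2, 3, 4, 6}) = 5
G(24) = mex({0, 1, 2, 3, 4}) = 5
G(25) = mex({0, 1, 3, 4, 7}) = 2
G(26) = mex({0, 1, 3, 4, 5, 7}) = 2
G(27) = mex({0, 1, 3, 5}) = 2
G(28) = mex({0, 1, 2, 5}) = 3
Therefore G(28) = 3.

3


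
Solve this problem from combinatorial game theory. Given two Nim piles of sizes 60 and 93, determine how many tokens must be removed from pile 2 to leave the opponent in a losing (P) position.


Piles: 60 and 93
Current XOR: 60 XOR 93 = 97 (non-zero, so this is an N-position).
To make the XOR zero, we need to find a move that balances the piles.
For pile 2 (size 93): target = 93 XOR 97 = 60
We reduce pile 2 from 93 to 60.
Tokens removed: 93 - 60 = 33
Verification: 60 XOR 60 = 0

33


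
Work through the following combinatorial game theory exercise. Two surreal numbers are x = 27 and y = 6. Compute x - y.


x = 27, y = 6
x - y = 27 - 6 = 21

21


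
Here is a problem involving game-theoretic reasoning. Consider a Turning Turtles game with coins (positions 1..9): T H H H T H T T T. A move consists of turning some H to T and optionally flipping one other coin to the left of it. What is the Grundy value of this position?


Coins: T H H H T H T T T
Key fact: a single head at position k behaves exactly like a Nim heap of size k (turning it to T and optionally flipping a coin at j < k corresponds to moving the heap from k to j, or to 0), and heads combine as a disjunctive sum (two heads at the same place would cancel, matching j XOR j = 0). So the Nim-value is the XOR of the 1-indexed positions of the heads.
Face-up positions (1-indexed): [2, 3, 4, 6]
XOR 0 with 2: 0 XOR 2 = 2
XOR 2 with 3: 2 XOR 3 = 1
XOR 1 with 4: 1 XOR 4 = 5
XOR 5 with 6: 5 XOR 6 = 3
Nim-value = 3

3


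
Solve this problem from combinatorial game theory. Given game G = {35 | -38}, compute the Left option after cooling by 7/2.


Original game: {35 | -38} (a switch {a | b} with a > b).
Cooling by t (for t below the temperature (a - b)/2 = 73/2) taxes each move by t: {a | b} cooled by t is {a - t | b + t}.
Cooling amount: t = 7/2
Cooled Left option: 35 - 7/2 = 63/2
Cooled Right option: -38 + 7/2 = -69/2
Cooled game: {63/2 | -69/2}
Left option = 63/2

63/2


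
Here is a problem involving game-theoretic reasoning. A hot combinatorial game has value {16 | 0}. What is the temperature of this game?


The game is {16 | 0}, a switch {a | b} with numbers a > b.
Cooling {a | b} by t gives {a - t | b + t}, which stops being hot when a - t = b + t, i.e. at t = (a - b)/2. So the temperature of a switch is (a - b)/2.
Temperature = (Left option - Right option) / 2
= (16 - (0)) / 2
= 16 / 2
= 8

8


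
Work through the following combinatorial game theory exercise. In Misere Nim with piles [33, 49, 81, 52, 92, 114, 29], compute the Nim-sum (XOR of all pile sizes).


We need the XOR (exclusive or) of all pile sizes.
After XOR-ing pile 1 (size 33): 0 XOR 33 = 33
After XOR-ing pile 2 (size 49): 33 XOR 49 = 16
After XOR-ing pile 3 (size 81): 16 XOR 81 = 65
After XOR-ing pile 4 (size 52): 65 XOR 52 = 117
After XOR-ing pile 5 (size 92): 117 XOR 92 = 41
After XOR-ing pile 6 (size 114): 41 XOR 114 = 91
After XOR-ing pile 7 (size 29): 91 XOR 29 = 70
The Nim-value of this position is 70.

70


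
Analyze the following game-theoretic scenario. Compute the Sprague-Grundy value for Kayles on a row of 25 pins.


Kayles: a move removes 1 or 2 adjacent pins from a contiguous row.
Removing pins from a row of k leaves two independent rows (a, b) with a + b = k - 1 (one pin) or a + b = k - 2 (two pins); an end removal gives a = 0.
By Sprague-Grundy, G(k) = mex{ G(a) XOR G(b) } over all these splits. G(0) = 0.
G(1): splits (0,0):0^0=0 -> mex({0}) = 1
G(2): splits (0,1):0^1=1 (0,0):0^0=0 -> mex({0, 1}) = 2
G(3): splits (0,2):0^2=2 (1,1):1^1=0 (0,1):0^1=1 -> mex({0, 1, 2}) = 3
G(4): splits (0,3):0^3=3 (1,2):1^2=3 (0,2):0^2=2 (1,1):1^1=0 -> mex({0, 2, 3}) = 1
G(5): splits (0,4):0^1=1 (1,3):1^3=2 (2,2):2^2=0 (0,3):0^3=3 (1,2):1^2=3 -> mex({0, 1, 2, 3}) = 4
G(6) = mex({0, 1, 2, 4}) = 3
G(7) = mex({0, 1, 3, 4, 5}) = 2
G(8) = mex({0, 2, 3, 5, 6}) = 1
G(9) = mex({0, 1, 2, 3, 6, 7}) = 4
G(10) = mex({0, 1, 3, 4, 5, 7}) = 2
G(11) = mex({0, 1, 2, 3, 4, 5}) = 6
G(12) = mex({0, 1, 2, 3, 5, 6, 7}) = 4
G(13) = mex({0, 2, 3, 4, 6, 7}) = 1
G(14) = mex({0, 1, 4, 5, 6, 7}) = 2
G(15) = mex({0, 1, 2, 3, 4, 5, 6}) = 7
G(16) = mex({0, 2, 3, 5, 6, 7}) = 1
G(17) = mex({0, 1, 2, 3, 5, 6, 7}) = 4
G(18) = mex({0, 1, 2, 4, 5, 6}) = 3
G(19) = mex({0, 1, 3, 4, 5, 7}) = 2
G(20) = mex({0, 2, 3, 4, 5, 6, 7}) = 1
G(21) = mex({0, 1, 2, 3, 5, 6, 7}) = 4
G(22) = mex({0, 1, 2, 3, 4, 5, 7}) = 6
G(23) = mex({0, 1, 2, 3, 4, 5, 6}) = 7
G(24) = mex({0, 1, 2, 3, 5, 6, 7}) = 4
G(25) = mex({0, 2, 3, 4, 6, 7}) = 1
Therefore G(25) = 1.

1


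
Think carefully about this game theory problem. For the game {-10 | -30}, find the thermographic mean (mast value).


Game = {-10 | -30}, a switch {a | b} with numbers a > b.
Its thermograph has left wall a - t and right wall b + t, which meet at t = (a - b)/2, where both equal (a + b)/2. So the mast (mean value) is at (a + b)/2.
Mean = (-10 + (-30))/2 = -40/2 = -20

-20


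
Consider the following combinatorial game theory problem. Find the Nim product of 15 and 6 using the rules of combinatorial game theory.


Nim multiplication is bilinear over XOR: (u XOR v) * w = (u*w) XOR (v*w).
So we split each operand into its bit components and XOR the pairwise Nim products.
15 = 1 + 2 + 4 + 8 (as XOR of powers of 2).
6 = 2 + 4 (as XOR of powers of 2).
Using the standard Nim-product table on single bits:
  2*2 = 3,   2*4 = 8,   2*8 = 12,
  4*4 = 6,   4*8 = 11,  8*8 = 13,
and  1*x = x (identity), k*l = l*k (commutative).
Pairwise Nim products:
  1 * 2 = 2
  1 * 4 = 4
  2 * 2 = 3
  2 * 4 = 8
  4 * 2 = 8
  4 * 4 = 6
  8 * 2 = 12
  8 * 4 = 11
XOR them: 2 XOR 4 XOR 3 XOR 8 XOR 8 XOR 6 XOR 12 XOR 11 = 4.
Result: 15 * 6 = 4 (in Nim).

4


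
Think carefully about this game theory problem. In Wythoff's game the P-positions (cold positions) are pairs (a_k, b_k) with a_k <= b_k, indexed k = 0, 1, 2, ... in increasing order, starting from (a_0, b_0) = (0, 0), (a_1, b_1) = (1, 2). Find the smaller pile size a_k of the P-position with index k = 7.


By Wythoff's theorem, a_k = floor(k * phi) and b_k = floor(k * phi^2) = a_k + k, where phi = (1 + sqrt(5))/2 is the golden ratio.
phi = (1 + sqrt(5))/2 = 1.618034
k = 7
k * phi = 7 * 1.618034 = 11.326238
a_7 = floor(k * phi) = 11

11


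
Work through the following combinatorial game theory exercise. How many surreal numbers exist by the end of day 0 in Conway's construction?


Day 0: {|} = 0 is born. Count = 1.
Day n: the number of surreal numbers born by day n is 2^(n+1) - 1.
By day 0: 2^1 - 1 = 1
By day 0: 1 surreal numbers.

1


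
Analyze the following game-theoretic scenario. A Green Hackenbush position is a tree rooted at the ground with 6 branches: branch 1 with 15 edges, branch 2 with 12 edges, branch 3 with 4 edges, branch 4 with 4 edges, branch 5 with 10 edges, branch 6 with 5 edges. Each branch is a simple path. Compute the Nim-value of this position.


The tree has 6 branches from the ground vertex.
In Green Hackenbush, the Nim-value of a simple path of length k is k.
Branch 1: length 15, Nim-value = 15
Branch 2: length 12, Nim-value = 12
Branch 3: length 4, Nim-value = 4
Branch 4: length 4, Nim-value = 4
Branch 5: length 10, Nim-value = 10
Branch 6: length 5, Nim-value = 5
Total Nim-value = XOR of all branch values:
0 XOR 15 = 15
15 XOR 12 = 3
3 XOR 4 = 7
7 XOR 4 = 3
3 XOR 10 = 9
9 XOR 5 = 12
Nim-value of the tree = 12

12


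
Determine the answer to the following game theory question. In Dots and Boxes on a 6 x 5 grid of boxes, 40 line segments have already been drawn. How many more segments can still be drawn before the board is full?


Grid: 6 x 5 boxes, i.e. 7 rows and 6 columns of dots.
Horizontal edges: (rows + 1) * cols = 7 * 5 = 35
Vertical edges: rows * (cols + 1) = 6 * 6 = 36
Total edges: 35 + 36 = 71
Edges drawn: 40
Remaining: 71 - 40 = 31

31


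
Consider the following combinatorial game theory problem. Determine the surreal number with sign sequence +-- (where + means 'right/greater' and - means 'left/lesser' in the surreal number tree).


Sign expansion: +--
Rule: track bounds (lo, hi), initially (-inf, +inf). On '+', the current value becomes lo and we move to the simplest number in (value, hi): value + 1 if hi = +inf, otherwise the midpoint (value + hi)/2. On '-', the current value becomes hi and we move to value - 1 if lo = -inf, otherwise the midpoint (lo + value)/2.
Start at 0.
Step 1: sign = +, move right. Bounds: (0, +inf). Value = 1
Step 2: sign = -, move left. Bounds: (0, 1). Value = 1/2
Step 3: sign = -, move left. Bounds: (0, 1/2). Value = 1/4
The surreal number with sign expansion +-- is 1/4.

1/4


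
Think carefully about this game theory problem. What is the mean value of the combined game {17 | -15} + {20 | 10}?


G1 = {17 | -15}, G2 = {20 | 10}
Each is a switch {a | b} with numbers a > b; its mean value is (a + b)/2, and mean value is additive over game sums: m(G1 + G2) = m(G1) + m(G2).
Mean of G1 = (17 + (-15))/2 = 2/2 = 1
Mean of G2 = (20 + (10))/2 = 30/2 = 15
Mean of G1 + G2 = 1 + 15 = 16

16


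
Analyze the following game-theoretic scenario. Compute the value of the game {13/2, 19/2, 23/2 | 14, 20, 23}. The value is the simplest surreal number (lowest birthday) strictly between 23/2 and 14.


Left options: {13/2, 19/2, 23/2}, max = 23/2
Right options: {14, 20, 23}, min = 14
All options are numbers and max(Left) < min(Right), so by the simplicity theorem the value is the simplest (earliest-born) number strictly between 23/2 and 14.
Integers 12 through 13 all lie strictly between 23/2 and 14.
Among integers, the simplest (lowest birthday = smallest |n|; 0 is born on day 0, +-n on day n) is 12.
No non-integer in the interval can be simpler: if x is a non-integer in the interval, then floor(x) or ceil(x) also lies in the interval (the interval contains an integer), and both are proper prefixes of x's sign expansion, i.e. born earlier. So the game value is 12.
Game value = 12

12


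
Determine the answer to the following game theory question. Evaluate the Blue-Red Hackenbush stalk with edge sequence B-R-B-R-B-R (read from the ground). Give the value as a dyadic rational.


Edges (from ground): B-R-B-R-B-R
By Berlekamp's sign-expansion rule, a Blue-Red Hackenbush stalk has the value of the surreal number whose sign sequence is the edge sequence with B -> + and R -> -.
Sign sequence: +-+-+-
Trace the sign expansion in the surreal number tree, starting from 0:
Edge 1: B (sign +) -> bounds (0, +inf), value = 1
Edge 2: R (sign -) -> bounds (0, 1), value = 1/2
Edge 3: B (sign +) -> bounds (1/2, 1), value = 3/4
Edge 4: R (sign -) -> bounds (1/2, 3/4), value = 5/8
Edge 5: B (sign +) -> bounds (5/8, 3/4), value = 11/16
Edge 6: R (sign -) -> bounds (5/8, 11/16), value = 21/32
Game value = 21/32

21/32


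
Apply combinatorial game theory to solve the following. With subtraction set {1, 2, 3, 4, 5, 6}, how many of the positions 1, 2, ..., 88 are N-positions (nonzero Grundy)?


Subtraction set S = {1, 2, 3, 4, 5, 6}, so G(n) = n mod 7.
G(n) = 0 when n is a multiple of 7.
Multiples of 7 in [1, 88]: 12
N-positions (nonzero Grundy) = 88 - 12 = 76

76


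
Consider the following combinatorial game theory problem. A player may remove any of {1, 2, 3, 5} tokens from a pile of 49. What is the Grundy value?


The subtraction set is S = {1, 2, 3, 5}.
G(k) = mex{ G(k - s) : s in S, s <= k }. We compute iteratively: G(0) = 0.
G(1) = mex({0}) = 1
G(2) = mex({0, 1}) = 2
G(3) = mex({0, 1, 2}) = 3
G(4) = mex({1, 2, 3}) = 0
G(5) = mex({0, 2, 3}) = 1
G(6) = mex({0, 1, 3}) = 2
G(7) = mex({0, 1, 2}) = 3
G(8) = mex({1, 2, 3}) = 0
Observe that G(4)..G(8) = 0, 1, 2, 3, 0 repeats G(0)..G(4) = 0, 1, 2, 3, 0.
For k >= max(S) = 5, G(k) is determined by the previous 5 values G(k-5)..G(k-1); a window of 5 consecutive values has recurred shifted by 4, so by induction G(k + 4) = G(k) for all k >= 0: the sequence is periodic from the start with period 4.
One period: G(0..3) = 0, 1, 2, 3.
49 mod 4 = 1, so G(49) = G(1) = 1.

1


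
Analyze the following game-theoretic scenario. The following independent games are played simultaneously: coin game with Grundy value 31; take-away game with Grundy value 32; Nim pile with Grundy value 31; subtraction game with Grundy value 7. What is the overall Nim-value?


By the Sprague-Grundy theorem, the Grundy value of a sum of games is the XOR of individual Grundy values.
coin game: Grundy value = 31. Running XOR: 0 XOR 31 = 31
take-away game: Grundy value = 32. Running XOR: 31 XOR 32 = 63
Nim pile: Grundy value = 31. Running XOR: 63 XOR 31 = 32
subtraction game: Grundy value = 7. Running XOR: 32 XOR 7 = 39
The combined Grundy value is 39.

39


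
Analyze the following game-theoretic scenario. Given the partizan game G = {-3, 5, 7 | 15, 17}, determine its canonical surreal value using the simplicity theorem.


Left options: {-3, 5, 7}, max = 7
Right options: {15, 17}, min = 15
All options are numbers and max(Left) < min(Right), so by the simplicity theorem the value is the simplest (earliest-born) number strictly between 7 and 15.
Integers 8 through 14 all lie strictly between 7 and 15.
Among integers, the simplest (lowest birthday = smallest |n|; 0 is born on day 0, +-n on day n) is 8.
No non-integer in the interval can be simpler: if x is a non-integer in the interval, then floor(x) or ceil(x) also lies in the interval (the interval contains an integer), and both are proper prefixes of x's sign expansion, i.e. born earlier. So the game value is 8.
Game value = 8

8


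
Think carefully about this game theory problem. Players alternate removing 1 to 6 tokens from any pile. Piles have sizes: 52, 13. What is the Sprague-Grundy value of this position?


Subtraction set: {1, 2, 3, 4, 5, 6}
For this subtraction set, G(n) = n mod 7 (period = max + 1 = 7).
Pile 1 (size 52): G(52) = 52 mod 7 = 3
Pile 2 (size 13): G(13) = 13 mod 7 = 6
Total Grundy value = XOR of all: 3 XOR 6 = 5

5
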